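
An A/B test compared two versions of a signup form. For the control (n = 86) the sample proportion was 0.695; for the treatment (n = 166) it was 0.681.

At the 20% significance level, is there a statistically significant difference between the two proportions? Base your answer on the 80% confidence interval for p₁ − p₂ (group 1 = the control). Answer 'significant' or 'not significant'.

not significant

SE₁ = √(p̂₁(1−p̂₁)/n₁) = √(0.6950·0.3050/86) = 0.04965; SE₂ = √(0.6810·0.3190/166) = 0.03618.
Independent samples: SE of the difference = √(SE₁² + SE₂²) = √(0.0024651225 + 0.0013089924) = 0.06143.
z* for 80% confidence is 1.282, so the margin of error is 1.282 × 0.06143 = 0.07875.
Point estimate p̂₁ − p̂₂ = 0.6950 − 0.6810 = 0.0140.
0.0140 ± 0.07875 → (-0.06475, 0.09275).
The interval (-0.06475, 0.09275) contains 0, so the difference is not significant.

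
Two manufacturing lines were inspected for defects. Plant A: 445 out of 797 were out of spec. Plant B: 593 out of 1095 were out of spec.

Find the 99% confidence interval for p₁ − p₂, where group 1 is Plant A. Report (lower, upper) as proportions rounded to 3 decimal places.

First, p̂₁ = 445/797 = 0.5583; p̂₂ = 593/1095 = 0.5416.
The two standard errors are √(0.5583×0.4417/797) = 0.01759 and √(0.5416×0.4584/1095) = 0.01506.
Because the samples are independent, SE_diff = √(0.01759² + 0.01506²) = 0.02316.
Using z* = 2.576 for 99%, ME = 2.576 × 0.02316 = 0.05966.
p̂₁ − p̂₂ = 0.0167; interval 0.0167 ± 0.05966 gives (-0.043, 0.076).

(-0.043, 0.076)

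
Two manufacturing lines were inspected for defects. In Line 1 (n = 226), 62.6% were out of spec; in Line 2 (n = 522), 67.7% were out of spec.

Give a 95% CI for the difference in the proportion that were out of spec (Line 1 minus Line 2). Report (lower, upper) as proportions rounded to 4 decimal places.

(-0.1258, 0.0238)

SE₁ = √(p̂₁(1−p̂₁)/n₁) = √(0.6260·0.3740/226) = 0.03219; SE₂ = √(0.6770·0.3230/522) = 0.02047.
Independent samples: SE of the difference = √(SE₁² + SE₂²) = √(0.0010361961 + 0.0004190209) = 0.03815.
z* for 95% confidence is 1.960, so the margin of error is 1.960 × 0.03815 = 0.07477.
Point estimate p̂₁ − p̂₂ = 0.6260 − 0.6770 = -0.0510.
-0.0510 ± 0.07477 → (-0.1258, 0.0238).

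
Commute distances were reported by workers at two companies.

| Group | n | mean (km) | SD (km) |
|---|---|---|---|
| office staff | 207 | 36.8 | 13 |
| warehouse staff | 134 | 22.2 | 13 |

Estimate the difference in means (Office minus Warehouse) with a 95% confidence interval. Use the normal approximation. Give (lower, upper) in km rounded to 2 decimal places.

(11.77, 17.43)

Per-group SEs: s₁/√n₁ = 13/√207 = 0.9036, s₂/√n₂ = 13/√134 = 1.1230.
Unpooled SE of the difference: √(0.81649296 + 1.261129) = 1.4414.
Margin of error = z* · SE = 1.960 × 1.4414 = 2.8251.
x̄₁ − x̄₂ = 36.8 − 22.2 = 14.6000.
CI: 14.6000 ± 2.8251 = (11.77, 17.43).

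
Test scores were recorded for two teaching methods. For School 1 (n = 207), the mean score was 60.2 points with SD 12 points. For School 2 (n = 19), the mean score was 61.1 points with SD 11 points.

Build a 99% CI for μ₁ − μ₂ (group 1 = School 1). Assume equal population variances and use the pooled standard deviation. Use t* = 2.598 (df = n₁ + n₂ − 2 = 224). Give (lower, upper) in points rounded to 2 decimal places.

s_p = √[((n₁−1)s₁² + (n₂−1)s₂²)/(n₁+n₂−2)] = √[(206·12² + 18·11²)/224] = 11.9227.
SE = 11.9227·√(1/207 + 1/19) = 2.8580.
With t* = 2.598, margin = 2.598 × 2.8580 = 7.4251.
x̄₁ − x̄₂ = 60.2 − 61.1 = -0.9000; interval -0.9000 ± 7.4251 = (-8.33, 6.53).

(-8.33, 6.53)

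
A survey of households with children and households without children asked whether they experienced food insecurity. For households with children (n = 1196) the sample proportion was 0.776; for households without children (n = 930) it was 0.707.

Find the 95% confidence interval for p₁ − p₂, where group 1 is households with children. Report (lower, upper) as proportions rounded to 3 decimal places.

Each SE is √(p̂(1−p̂)/n): √(0.7760·0.2240/1196) = 0.01206 and √(0.7070·0.2930/930) = 0.01492.
SE(p̂₁ − p̂₂) = √(SE₁² + SE₂²) = √(0.0001454436 + 0.0002226064) = 0.01918, since the two samples are independent.
At 95% confidence z* = 1.960; margin = 1.960 × 0.01918 = 0.03759.
The difference is 0.7760 − 0.7070 = 0.0690, so the interval is 0.0690 ± 0.03759 = (0.031, 0.107).

(0.031, 0.107)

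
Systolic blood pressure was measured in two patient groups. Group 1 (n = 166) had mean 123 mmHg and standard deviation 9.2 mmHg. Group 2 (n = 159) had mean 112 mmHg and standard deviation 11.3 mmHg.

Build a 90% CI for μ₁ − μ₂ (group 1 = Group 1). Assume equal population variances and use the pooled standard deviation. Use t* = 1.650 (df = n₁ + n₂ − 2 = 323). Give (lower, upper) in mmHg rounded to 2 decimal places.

(9.12, 12.88)

Pooled variance s_p² = [165·9.2² + 158·11.3²] / (166+159−2) = 105.6985, so s_p = 10.2810.
SE_diff = s_p·√(1/n₁ + 1/n₂) = 10.2810·√(1/166 + 1/159) = 1.1408.
t* = 1.650; margin = 1.650 × 1.1408 = 1.8823.
Difference = 123 − 112 = 11.0000.
11.0000 ± 1.8823 → (9.12, 12.88).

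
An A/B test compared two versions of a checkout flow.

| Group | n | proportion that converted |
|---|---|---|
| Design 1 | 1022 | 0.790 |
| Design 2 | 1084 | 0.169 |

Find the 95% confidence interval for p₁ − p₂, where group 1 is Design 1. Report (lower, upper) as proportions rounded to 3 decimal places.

(0.588, 0.654)

Each SE is √(p̂(1−p̂)/n): √(0.7900·0.2100/1022) = 0.01274 and √(0.1690·0.8310/1084) = 0.01138.
SE(p̂₁ − p̂₂) = √(SE₁² + SE₂²) = √(0.0001623076 + 0.0001295044) = 0.01708, since the two samples are independent.
At 95% confidence z* = 1.960; margin = 1.960 × 0.01708 = 0.03348.
The difference is 0.7900 − 0.1690 = 0.6210, so the interval is 0.6210 ± 0.03348 = (0.588, 0.654).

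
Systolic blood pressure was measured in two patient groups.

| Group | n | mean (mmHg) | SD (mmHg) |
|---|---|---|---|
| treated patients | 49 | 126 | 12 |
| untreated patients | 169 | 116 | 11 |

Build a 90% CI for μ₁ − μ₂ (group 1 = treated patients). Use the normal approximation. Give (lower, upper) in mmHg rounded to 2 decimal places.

SE₁ = s₁/√n₁ = 12/√49 = 1.7143; SE₂ = 11/√169 = 0.8462.
Independent samples, unequal variances: SE_diff = √(SE₁² + SE₂²) = √(2.93882449 + 0.71605444) = 1.9118.
z* = 1.645, so margin of error = 1.645 × 1.9118 = 3.1449.
Difference in means = 126 − 116 = 10.0000.
10.0000 ± 3.1449 → (6.86, 13.14).

(6.86, 13.14)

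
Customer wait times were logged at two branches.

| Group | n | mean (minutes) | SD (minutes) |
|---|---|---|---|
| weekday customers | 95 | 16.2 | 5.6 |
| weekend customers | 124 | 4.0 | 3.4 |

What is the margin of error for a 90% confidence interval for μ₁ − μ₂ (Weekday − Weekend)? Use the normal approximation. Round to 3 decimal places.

1.070

SE₁ = s₁/√n₁ = 5.6/√95 = 0.5745; SE₂ = 3.4/√124 = 0.3053.
Independent samples, unequal variances: SE_diff = √(SE₁² + SE₂²) = √(0.33005025 + 0.09320809) = 0.6506.
z* = 1.645, so margin of error = 1.645 × 0.6506 = 1.0702.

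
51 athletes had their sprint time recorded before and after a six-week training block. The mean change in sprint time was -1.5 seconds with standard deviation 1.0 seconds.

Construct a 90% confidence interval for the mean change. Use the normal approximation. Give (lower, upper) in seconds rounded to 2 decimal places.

(-1.73, -1.27)

Paired design: SE = s_d/√n = 1.0/√51 = 0.1400.
z* = 1.645; margin of error = 1.645 × 0.1400 = 0.2303.
-1.5 ± 0.2303 → (-1.73, -1.27).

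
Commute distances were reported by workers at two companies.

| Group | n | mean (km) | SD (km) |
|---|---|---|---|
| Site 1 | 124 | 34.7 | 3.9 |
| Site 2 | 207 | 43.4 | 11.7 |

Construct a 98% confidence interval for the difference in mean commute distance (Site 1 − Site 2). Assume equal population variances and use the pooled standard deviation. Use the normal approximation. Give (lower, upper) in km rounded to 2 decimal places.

s_p = √[((n₁−1)s₁² + (n₂−1)s₂²)/(n₁+n₂−2)] = √[(123·3.9² + 206·11.7²)/329] = 9.5603.
SE = 9.5603·√(1/124 + 1/207) = 1.0856.
With z* = 2.326, margin = 2.326 × 1.0856 = 2.5251.
x̄₁ − x̄₂ = 34.7 − 43.4 = -8.7000; interval -8.7000 ± 2.5251 = (-11.23, -6.17).

(-11.23, -6.17)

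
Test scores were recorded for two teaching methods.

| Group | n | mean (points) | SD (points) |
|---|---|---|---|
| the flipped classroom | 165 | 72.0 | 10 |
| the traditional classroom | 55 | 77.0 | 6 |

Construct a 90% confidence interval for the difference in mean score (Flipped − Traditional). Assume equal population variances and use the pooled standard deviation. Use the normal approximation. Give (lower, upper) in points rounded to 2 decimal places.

s_p = √[((n₁−1)s₁² + (n₂−1)s₂²)/(n₁+n₂−2)] = √[(164·10² + 54·6²)/218] = 9.1732.
SE = 9.1732·√(1/165 + 1/55) = 1.4283.
With z* = 1.645, margin = 1.645 × 1.4283 = 2.3496.
x̄₁ − x̄₂ = 72.0 − 77.0 = -5.0000; interval -5.0000 ± 2.3496 = (-7.35, -2.65).

(-7.35, -2.65)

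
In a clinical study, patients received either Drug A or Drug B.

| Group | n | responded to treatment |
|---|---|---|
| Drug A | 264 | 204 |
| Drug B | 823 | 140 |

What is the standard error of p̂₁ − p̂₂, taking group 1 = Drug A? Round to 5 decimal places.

0.02893

First, p̂₁ = 204/264 = 0.7727; p̂₂ = 140/823 = 0.1701.
The two standard errors are √(0.7727×0.2273/264) = 0.02579 and √(0.1701×0.8299/823) = 0.01310.
Because the samples are independent, SE_diff = √(0.02579² + 0.01310²) = 0.02893.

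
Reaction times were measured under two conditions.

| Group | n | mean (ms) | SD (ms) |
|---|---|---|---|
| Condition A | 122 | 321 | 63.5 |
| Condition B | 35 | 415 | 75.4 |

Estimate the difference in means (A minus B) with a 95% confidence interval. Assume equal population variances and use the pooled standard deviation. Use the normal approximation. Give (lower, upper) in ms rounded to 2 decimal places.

(-118.92, -69.08)

s_p = √[((n₁−1)s₁² + (n₂−1)s₂²)/(n₁+n₂−2)] = √[(121·63.5² + 34·75.4²)/155] = 66.2935.
SE = 66.2935·√(1/122 + 1/35) = 12.7118.
With z* = 1.960, margin = 1.960 × 12.7118 = 24.9151.
x̄₁ − x̄₂ = 321 − 415 = -94.0000; interval -94.0000 ± 24.9151 = (-118.92, -69.08).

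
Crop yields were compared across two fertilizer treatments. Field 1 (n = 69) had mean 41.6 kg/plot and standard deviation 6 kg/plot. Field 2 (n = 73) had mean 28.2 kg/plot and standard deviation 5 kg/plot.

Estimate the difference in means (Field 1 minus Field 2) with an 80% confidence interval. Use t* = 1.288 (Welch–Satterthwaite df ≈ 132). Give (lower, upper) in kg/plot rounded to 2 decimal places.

(12.20, 14.60)

Per-group SEs: s₁/√n₁ = 6/√69 = 0.7223, s₂/√n₂ = 5/√73 = 0.5852.
Unpooled SE of the difference: √(0.52171729 + 0.34245904) = 0.9296.
Margin of error = t* · SE = 1.288 × 0.9296 = 1.1973.
x̄₁ − x̄₂ = 41.6 − 28.2 = 13.4000.
CI: 13.4000 ± 1.1973 = (12.20, 14.60).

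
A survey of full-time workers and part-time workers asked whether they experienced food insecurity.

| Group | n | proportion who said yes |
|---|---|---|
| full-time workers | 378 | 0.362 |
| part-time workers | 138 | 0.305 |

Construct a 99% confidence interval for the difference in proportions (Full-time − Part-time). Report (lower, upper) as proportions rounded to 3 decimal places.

(-0.062, 0.176)

The two standard errors are √(0.3620×0.6380/378) = 0.02472 and √(0.3050×0.6950/138) = 0.03919.
Because the samples are independent, SE_diff = √(0.02472² + 0.03919²) = 0.04634.
Using z* = 2.576 for 99%, ME = 2.576 × 0.04634 = 0.11937.
p̂₁ − p̂₂ = 0.0570; interval 0.0570 ± 0.11937 gives (-0.062, 0.176).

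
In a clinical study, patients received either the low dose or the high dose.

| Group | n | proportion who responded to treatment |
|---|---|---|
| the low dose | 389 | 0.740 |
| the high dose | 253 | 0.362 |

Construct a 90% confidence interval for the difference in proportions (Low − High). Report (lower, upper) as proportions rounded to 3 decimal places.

Each SE is √(p̂(1−p̂)/n): √(0.7400·0.2600/389) = 0.02224 and √(0.3620·0.6380/253) = 0.03021.
SE(p̂₁ − p̂₂) = √(SE₁² + SE₂²) = √(0.0004946176 + 0.0009126441) = 0.03751, since the two samples are independent.
At 90% confidence z* = 1.645; margin = 1.645 × 0.03751 = 0.06170.
The difference is 0.7400 − 0.3620 = 0.3780, so the interval is 0.3780 ± 0.06170 = (0.316, 0.440).

(0.316, 0.440)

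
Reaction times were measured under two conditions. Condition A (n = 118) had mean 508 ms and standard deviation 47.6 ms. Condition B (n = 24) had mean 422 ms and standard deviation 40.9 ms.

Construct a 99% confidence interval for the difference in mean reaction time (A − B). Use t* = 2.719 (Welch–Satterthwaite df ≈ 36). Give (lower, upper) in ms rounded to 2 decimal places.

SE₁ = s₁/√n₁ = 47.6/√118 = 4.3819; SE₂ = 40.9/√24 = 8.3487.
Independent samples, unequal variances: SE_diff = √(SE₁² + SE₂²) = √(19.20104761 + 69.70079169) = 9.4288.
t* = 2.719, so margin of error = 2.719 × 9.4288 = 25.6369.
Difference in means = 508 − 422 = 86.0000.
86.0000 ± 25.6369 → (60.36, 111.64).

(60.36, 111.64)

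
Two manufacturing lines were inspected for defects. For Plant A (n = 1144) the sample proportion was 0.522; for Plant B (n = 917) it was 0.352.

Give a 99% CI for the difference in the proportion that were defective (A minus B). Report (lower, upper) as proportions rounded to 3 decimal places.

(0.114, 0.226)

Each SE is √(p̂(1−p̂)/n): √(0.5220·0.4780/1144) = 0.01477 and √(0.3520·0.6480/917) = 0.01577.
SE(p̂₁ − p̂₂) = √(SE₁² + SE₂²) = √(0.0002181529 + 0.0002486929) = 0.02161, since the two samples are independent.
At 99% confidence z* = 2.576; margin = 2.576 × 0.02161 = 0.05567.
The difference is 0.5220 − 0.3520 = 0.1700, so the interval is 0.1700 ± 0.05567 = (0.114, 0.226).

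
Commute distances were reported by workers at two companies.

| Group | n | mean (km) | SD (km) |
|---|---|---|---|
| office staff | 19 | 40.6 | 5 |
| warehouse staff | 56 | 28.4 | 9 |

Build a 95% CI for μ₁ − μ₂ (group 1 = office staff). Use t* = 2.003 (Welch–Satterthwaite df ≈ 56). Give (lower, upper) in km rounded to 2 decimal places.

(8.87, 15.53)

SE₁ = s₁/√n₁ = 5/√19 = 1.1471; SE₂ = 9/√56 = 1.2027.
Independent samples, unequal variances: SE_diff = √(SE₁² + SE₂²) = √(1.31583841 + 1.44648729) = 1.6620.
t* = 2.003, so margin of error = 2.003 × 1.6620 = 3.3290.
Difference in means = 40.6 − 28.4 = 12.2000.
12.2000 ± 3.3290 → (8.87, 15.53).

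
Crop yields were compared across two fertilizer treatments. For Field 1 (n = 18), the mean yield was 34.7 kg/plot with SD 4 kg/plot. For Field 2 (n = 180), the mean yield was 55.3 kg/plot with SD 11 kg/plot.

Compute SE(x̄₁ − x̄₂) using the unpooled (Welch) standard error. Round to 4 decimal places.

SE₁ = s₁/√n₁ = 4/√18 = 0.9428; SE₂ = 11/√180 = 0.8199.
Independent samples, unequal variances: SE_diff = √(SE₁² + SE₂²) = √(0.88887184 + 0.67223601) = 1.2494.

1.2494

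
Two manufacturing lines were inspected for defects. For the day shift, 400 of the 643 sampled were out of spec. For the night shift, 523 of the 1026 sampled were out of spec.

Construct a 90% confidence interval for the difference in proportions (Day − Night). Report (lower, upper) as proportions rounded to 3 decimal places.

(0.072, 0.153)

First, p̂₁ = 400/643 = 0.6221; p̂₂ = 523/1026 = 0.5097.
The two standard errors are √(0.6221×0.3779/643) = 0.01912 and √(0.5097×0.4903/1026) = 0.01561.
Because the samples are independent, SE_diff = √(0.01912² + 0.01561²) = 0.02468.
Using z* = 1.645 for 90%, ME = 1.645 × 0.02468 = 0.04060.
p̂₁ − p̂₂ = 0.1124; interval 0.1124 ± 0.04060 gives (0.072, 0.153).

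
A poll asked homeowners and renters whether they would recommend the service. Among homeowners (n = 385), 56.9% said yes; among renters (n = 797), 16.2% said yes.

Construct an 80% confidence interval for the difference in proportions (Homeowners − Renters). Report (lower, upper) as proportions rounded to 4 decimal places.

(0.3706, 0.4434)

The two standard errors are √(0.5690×0.4310/385) = 0.02524 and √(0.1620×0.8380/797) = 0.01305.
Because the samples are independent, SE_diff = √(0.02524² + 0.01305²) = 0.02841.
Using z* = 1.282 for 80%, ME = 1.282 × 0.02841 = 0.03642.
p̂₁ − p̂₂ = 0.4070; interval 0.4070 ± 0.03642 gives (0.3706, 0.4434).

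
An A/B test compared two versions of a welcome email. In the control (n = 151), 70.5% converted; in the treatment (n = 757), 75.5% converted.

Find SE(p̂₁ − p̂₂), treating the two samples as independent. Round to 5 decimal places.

Each SE is √(p̂(1−p̂)/n): √(0.7050·0.2950/151) = 0.03711 and √(0.7550·0.2450/757) = 0.01563.
SE(p̂₁ − p̂₂) = √(SE₁² + SE₂²) = √(0.0013771521 + 0.0002442969) = 0.04027, since the two samples are independent.

0.04027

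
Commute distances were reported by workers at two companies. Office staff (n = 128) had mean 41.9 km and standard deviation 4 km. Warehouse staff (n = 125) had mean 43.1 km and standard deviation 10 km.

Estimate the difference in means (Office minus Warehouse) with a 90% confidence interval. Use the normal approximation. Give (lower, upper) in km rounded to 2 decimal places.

Per-group SEs: s₁/√n₁ = 4/√128 = 0.3536, s₂/√n₂ = 10/√125 = 0.8944.
Unpooled SE of the difference: √(0.12503296 + 0.79995136) = 0.9618.
Margin of error = z* · SE = 1.645 × 0.9618 = 1.5822.
x̄₁ − x̄₂ = 41.9 − 43.1 = -1.2000.
CI: -1.2000 ± 1.5822 = (-2.78, 0.38).

(-2.78, 0.38)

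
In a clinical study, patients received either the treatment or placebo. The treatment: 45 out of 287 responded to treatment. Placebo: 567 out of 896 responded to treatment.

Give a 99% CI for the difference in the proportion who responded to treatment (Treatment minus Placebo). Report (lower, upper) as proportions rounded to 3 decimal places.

First, p̂₁ = 45/287 = 0.1568; p̂₂ = 567/896 = 0.6328.
The two standard errors are √(0.1568×0.8432/287) = 0.02146 and √(0.6328×0.3672/896) = 0.01610.
Because the samples are independent, SE_diff = √(0.02146² + 0.01610²) = 0.02683.
Using z* = 2.576 for 99%, ME = 2.576 × 0.02683 = 0.06911.
p̂₁ − p̂₂ = -0.4760; interval -0.4760 ± 0.06911 gives (-0.545, -0.407).

(-0.545, -0.407)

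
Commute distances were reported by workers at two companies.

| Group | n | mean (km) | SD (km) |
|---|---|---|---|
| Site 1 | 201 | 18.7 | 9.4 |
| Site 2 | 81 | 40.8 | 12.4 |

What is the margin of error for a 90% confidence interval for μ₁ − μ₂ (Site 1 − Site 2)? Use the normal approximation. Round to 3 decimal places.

2.515

SE₁ = s₁/√n₁ = 9.4/√201 = 0.6630; SE₂ = 12.4/√81 = 1.3778.
Independent samples, unequal variances: SE_diff = √(SE₁² + SE₂²) = √(0.439569 + 1.89833284) = 1.5290.
z* = 1.645, so margin of error = 1.645 × 1.5290 = 2.5152.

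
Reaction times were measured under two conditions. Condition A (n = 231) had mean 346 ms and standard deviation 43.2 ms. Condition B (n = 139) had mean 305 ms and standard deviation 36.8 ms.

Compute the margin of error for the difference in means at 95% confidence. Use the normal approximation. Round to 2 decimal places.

8.27

Standard errors of each mean: 43.2/√231 = 2.8424 and 36.8/√139 = 3.1213.
SE(x̄₁ − x̄₂) = √(2.8424² + 3.1213²) = 4.2216 for independent samples with unequal variances.
With z* = 1.960, the margin is 1.960 × 4.2216 = 8.2743.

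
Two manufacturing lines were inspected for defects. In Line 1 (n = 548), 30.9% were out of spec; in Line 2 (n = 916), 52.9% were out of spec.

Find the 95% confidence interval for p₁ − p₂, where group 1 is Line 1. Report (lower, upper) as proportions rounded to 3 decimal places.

(-0.270, -0.170)

SE₁ = √(p̂₁(1−p̂₁)/n₁) = √(0.3090·0.6910/548) = 0.01974; SE₂ = √(0.5290·0.4710/916) = 0.01649.
Independent samples: SE of the difference = √(SE₁² + SE₂²) = √(0.0003896676 + 0.0002719201) = 0.02572.
z* for 95% confidence is 1.960, so the margin of error is 1.960 × 0.02572 = 0.05041.
Point estimate p̂₁ − p̂₂ = 0.3090 − 0.5290 = -0.2200.
-0.2200 ± 0.05041 → (-0.270, -0.170).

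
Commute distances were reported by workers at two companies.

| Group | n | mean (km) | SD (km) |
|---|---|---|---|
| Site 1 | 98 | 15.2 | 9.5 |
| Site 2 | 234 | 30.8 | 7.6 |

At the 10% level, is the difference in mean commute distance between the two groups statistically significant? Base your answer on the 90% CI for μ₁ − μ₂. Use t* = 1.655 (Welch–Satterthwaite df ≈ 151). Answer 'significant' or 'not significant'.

Standard errors of each mean: 9.5/√98 = 0.9596 and 7.6/√234 = 0.4968.
SE(x̄₁ − x̄₂) = √(0.9596² + 0.4968²) = 1.0806 for independent samples with unequal variances.
With t* = 1.655, the margin is 1.655 × 1.0806 = 1.7884.
x̄₁ − x̄₂ = 15.2 − 30.8 = -15.6000; the interval is -15.6000 ± 1.7884 = (-17.3884, -13.8116).
The interval (-17.3884, -13.8116) does not contain 0, so the difference is significant.

significant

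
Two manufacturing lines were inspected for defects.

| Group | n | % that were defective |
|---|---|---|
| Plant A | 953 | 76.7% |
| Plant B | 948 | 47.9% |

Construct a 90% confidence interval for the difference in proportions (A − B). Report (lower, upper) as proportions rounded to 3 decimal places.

(0.253, 0.323)

The two standard errors are √(0.7670×0.2330/953) = 0.01369 and √(0.4790×0.5210/948) = 0.01622.
Because the samples are independent, SE_diff = √(0.01369² + 0.01622²) = 0.02123.
Using z* = 1.645 for 90%, ME = 1.645 × 0.02123 = 0.03492.
p̂₁ − p̂₂ = 0.2880; interval 0.2880 ± 0.03492 gives (0.253, 0.323).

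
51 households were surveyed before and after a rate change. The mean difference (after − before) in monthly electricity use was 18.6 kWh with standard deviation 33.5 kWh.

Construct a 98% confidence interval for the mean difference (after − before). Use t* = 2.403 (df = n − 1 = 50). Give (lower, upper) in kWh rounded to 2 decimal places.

This is a matched-pairs design, so SE = s_d/√n = 33.5/√51 = 4.6909.
Margin = 2.403 × 4.6909 = 11.2722; the interval is 18.6 ± 11.2722 = (7.33, 29.87).

(7.33, 29.87)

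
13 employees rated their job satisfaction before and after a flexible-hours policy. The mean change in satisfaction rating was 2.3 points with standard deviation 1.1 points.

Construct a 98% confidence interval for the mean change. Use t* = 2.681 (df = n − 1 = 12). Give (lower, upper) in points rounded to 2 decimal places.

(1.48, 3.12)

Paired design: SE = s_d/√n = 1.1/√13 = 0.3051.
t* = 2.681; margin of error = 2.681 × 0.3051 = 0.8180.
2.3 ± 0.8180 → (1.48, 3.12).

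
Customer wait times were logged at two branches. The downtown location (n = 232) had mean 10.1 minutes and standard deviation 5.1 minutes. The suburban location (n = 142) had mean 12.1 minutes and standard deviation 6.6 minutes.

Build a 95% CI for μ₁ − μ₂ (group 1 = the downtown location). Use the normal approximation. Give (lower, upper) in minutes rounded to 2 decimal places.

Per-group SEs: s₁/√n₁ = 5.1/√232 = 0.3348, s₂/√n₂ = 6.6/√142 = 0.5539.
Unpooled SE of the difference: √(0.11209104 + 0.30680521) = 0.6472.
Margin of error = z* · SE = 1.960 × 0.6472 = 1.2685.
x̄₁ − x̄₂ = 10.1 − 12.1 = -2.0000.
CI: -2.0000 ± 1.2685 = (-3.27, -0.73).

(-3.27, -0.73)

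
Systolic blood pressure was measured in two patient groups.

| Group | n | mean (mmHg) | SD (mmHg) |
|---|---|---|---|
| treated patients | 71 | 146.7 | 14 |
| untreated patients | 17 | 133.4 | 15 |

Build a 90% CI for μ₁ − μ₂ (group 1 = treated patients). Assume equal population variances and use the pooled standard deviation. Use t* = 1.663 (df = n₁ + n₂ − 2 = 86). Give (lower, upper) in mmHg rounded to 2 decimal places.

(6.93, 19.67)

s_p = √[((n₁−1)s₁² + (n₂−1)s₂²)/(n₁+n₂−2)] = √[(70·14² + 16·15²)/86] = 14.1914.
SE = 14.1914·√(1/71 + 1/17) = 3.8319.
With t* = 1.663, margin = 1.663 × 3.8319 = 6.3724.
x̄₁ − x̄₂ = 146.7 − 133.4 = 13.3000; interval 13.3000 ± 6.3724 = (6.93, 19.67).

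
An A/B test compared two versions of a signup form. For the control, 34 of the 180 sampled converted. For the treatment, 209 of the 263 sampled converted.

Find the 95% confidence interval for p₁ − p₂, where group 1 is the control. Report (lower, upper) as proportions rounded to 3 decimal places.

(-0.681, -0.531)

p̂₁ = 34/180 = 0.1889 and p̂₂ = 209/263 = 0.7947.
SE₁ = √(p̂₁(1−p̂₁)/n₁) = √(0.1889·0.8111/180) = 0.02918; SE₂ = √(0.7947·0.2053/263) = 0.02491.
Independent samples: SE of the difference = √(SE₁² + SE₂²) = √(0.0008514724 + 0.0006205081) = 0.03837.
z* for 95% confidence is 1.960, so the margin of error is 1.960 × 0.03837 = 0.07521.
Point estimate p̂₁ − p̂₂ = 0.1889 − 0.7947 = -0.6058.
-0.6058 ± 0.07521 → (-0.681, -0.531).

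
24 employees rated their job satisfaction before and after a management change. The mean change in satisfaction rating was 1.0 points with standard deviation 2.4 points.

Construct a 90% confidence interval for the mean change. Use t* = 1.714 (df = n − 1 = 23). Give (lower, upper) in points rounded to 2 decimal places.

(0.16, 1.84)

This is a matched-pairs design, so SE = s_d/√n = 2.4/√24 = 0.4899.
Margin = 1.714 × 0.4899 = 0.8397; the interval is 1.0 ± 0.8397 = (0.16, 1.84).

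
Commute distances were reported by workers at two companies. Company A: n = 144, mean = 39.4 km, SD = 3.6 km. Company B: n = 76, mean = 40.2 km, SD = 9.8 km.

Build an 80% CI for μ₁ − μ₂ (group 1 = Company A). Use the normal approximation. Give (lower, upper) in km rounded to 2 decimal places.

(-2.29, 0.69)

SE₁ = s₁/√n₁ = 3.6/√144 = 0.3000; SE₂ = 9.8/√76 = 1.1241.
Independent samples, unequal variances: SE_diff = √(SE₁² + SE₂²) = √(0.09 + 1.26360081) = 1.1634.
z* = 1.282, so margin of error = 1.282 × 1.1634 = 1.4915.
Difference in means = 39.4 − 40.2 = -0.8000.
-0.8000 ± 1.4915 → (-2.29, 0.69).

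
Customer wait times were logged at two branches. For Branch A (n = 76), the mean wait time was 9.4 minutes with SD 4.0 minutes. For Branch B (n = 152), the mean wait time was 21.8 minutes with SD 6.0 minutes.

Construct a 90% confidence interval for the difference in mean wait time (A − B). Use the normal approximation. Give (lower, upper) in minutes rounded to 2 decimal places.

(-13.50, -11.30)

SE₁ = s₁/√n₁ = 4.0/√76 = 0.4588; SE₂ = 6.0/√152 = 0.4867.
Independent samples, unequal variances: SE_diff = √(SE₁² + SE₂²) = √(0.21049744 + 0.23687689) = 0.6689.
z* = 1.645, so margin of error = 1.645 × 0.6689 = 1.1003.
Difference in means = 9.4 − 21.8 = -12.4000.
-12.4000 ± 1.1003 → (-13.50, -11.30).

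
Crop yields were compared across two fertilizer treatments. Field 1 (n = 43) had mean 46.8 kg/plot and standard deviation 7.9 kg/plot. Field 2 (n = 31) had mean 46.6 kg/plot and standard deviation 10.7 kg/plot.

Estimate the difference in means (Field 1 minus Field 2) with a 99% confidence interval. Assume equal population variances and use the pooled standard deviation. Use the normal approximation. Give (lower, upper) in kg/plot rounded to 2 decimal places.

Pooled variance s_p² = [42·7.9² + 30·10.7²] / (43+31−2) = 84.1100, so s_p = 9.1712.
SE_diff = s_p·√(1/n₁ + 1/n₂) = 9.1712·√(1/43 + 1/31) = 2.1609.
z* = 2.576; margin = 2.576 × 2.1609 = 5.5665.
Difference = 46.8 − 46.6 = 0.2000.
0.2000 ± 5.5665 → (-5.37, 5.77).

(-5.37, 5.77)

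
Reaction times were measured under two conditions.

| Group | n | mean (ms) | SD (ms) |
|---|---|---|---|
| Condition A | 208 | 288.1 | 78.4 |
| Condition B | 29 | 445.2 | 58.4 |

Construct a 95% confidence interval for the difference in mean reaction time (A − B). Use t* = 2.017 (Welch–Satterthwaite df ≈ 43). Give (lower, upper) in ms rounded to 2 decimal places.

(-181.57, -132.63)

Per-group SEs: s₁/√n₁ = 78.4/√208 = 5.4361, s₂/√n₂ = 58.4/√29 = 10.8446.
Unpooled SE of the difference: √(29.55118321 + 117.60534916) = 12.1308.
Margin of error = t* · SE = 2.017 × 12.1308 = 24.4678.
x̄₁ − x̄₂ = 288.1 − 445.2 = -157.1000.
CI: -157.1000 ± 24.4678 = (-181.57, -132.63).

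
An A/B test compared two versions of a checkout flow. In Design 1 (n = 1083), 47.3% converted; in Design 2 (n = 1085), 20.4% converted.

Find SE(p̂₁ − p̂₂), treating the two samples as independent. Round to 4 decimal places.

0.0195

Each SE is √(p̂(1−p̂)/n): √(0.4730·0.5270/1083) = 0.01517 and √(0.2040·0.7960/1085) = 0.01223.
SE(p̂₁ − p̂₂) = √(SE₁² + SE₂²) = √(0.0002301289 + 0.0001495729) = 0.01949, since the two samples are independent.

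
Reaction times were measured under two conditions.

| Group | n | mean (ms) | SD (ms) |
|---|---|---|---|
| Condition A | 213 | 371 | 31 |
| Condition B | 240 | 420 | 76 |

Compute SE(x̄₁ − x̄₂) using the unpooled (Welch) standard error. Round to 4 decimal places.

Standard errors of each mean: 31/√213 = 2.1241 and 76/√240 = 4.9058.
SE(x̄₁ − x̄₂) = √(2.1241² + 4.9058²) = 5.3459 for independent samples with unequal variances.

5.3459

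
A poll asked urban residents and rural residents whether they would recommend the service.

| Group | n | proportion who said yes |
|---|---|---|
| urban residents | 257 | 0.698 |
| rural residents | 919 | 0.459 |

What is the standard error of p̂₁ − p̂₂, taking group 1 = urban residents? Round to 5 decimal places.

0.03302

The two standard errors are √(0.6980×0.3020/257) = 0.02864 and √(0.4590×0.5410/919) = 0.01644.
Because the samples are independent, SE_diff = √(0.02864² + 0.01644²) = 0.03302.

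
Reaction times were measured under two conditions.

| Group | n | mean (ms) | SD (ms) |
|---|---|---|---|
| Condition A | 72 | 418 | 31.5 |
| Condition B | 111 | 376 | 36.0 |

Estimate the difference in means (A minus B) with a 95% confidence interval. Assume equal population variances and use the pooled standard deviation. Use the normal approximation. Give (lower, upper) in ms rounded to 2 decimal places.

Pooled variance s_p² = [71·31.5² + 110·36.0²] / (72+111−2) = 1176.8494, so s_p = 34.3052.
SE_diff = s_p·√(1/n₁ + 1/n₂) = 34.3052·√(1/72 + 1/111) = 5.1911.
z* = 1.960; margin = 1.960 × 5.1911 = 10.1746.
Difference = 418 − 376 = 42.0000.
42.0000 ± 10.1746 → (31.83, 52.17).

(31.83, 52.17)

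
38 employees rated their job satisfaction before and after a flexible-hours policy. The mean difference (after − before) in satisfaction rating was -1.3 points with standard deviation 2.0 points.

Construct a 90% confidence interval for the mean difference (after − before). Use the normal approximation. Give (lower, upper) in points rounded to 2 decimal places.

This is a matched-pairs design, so SE = s_d/√n = 2.0/√38 = 0.3244.
Margin = 1.645 × 0.3244 = 0.5336; the interval is -1.3 ± 0.5336 = (-1.83, -0.77).

(-1.83, -0.77)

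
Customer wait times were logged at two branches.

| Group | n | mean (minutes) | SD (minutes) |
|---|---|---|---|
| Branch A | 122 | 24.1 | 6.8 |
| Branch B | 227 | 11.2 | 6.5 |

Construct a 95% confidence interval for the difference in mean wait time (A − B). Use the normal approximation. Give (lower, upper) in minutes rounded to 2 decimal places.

(11.43, 14.37)

Per-group SEs: s₁/√n₁ = 6.8/√122 = 0.6156, s₂/√n₂ = 6.5/√227 = 0.4314.
Unpooled SE of the difference: √(0.37896336 + 0.18610596) = 0.7517.
Margin of error = z* · SE = 1.960 × 0.7517 = 1.4733.
x̄₁ − x̄₂ = 24.1 − 11.2 = 12.9000.
CI: 12.9000 ± 1.4733 = (11.43, 14.37).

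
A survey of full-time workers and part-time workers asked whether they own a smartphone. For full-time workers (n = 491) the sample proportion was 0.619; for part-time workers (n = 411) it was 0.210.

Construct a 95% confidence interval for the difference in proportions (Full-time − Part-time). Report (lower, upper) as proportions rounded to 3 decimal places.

(0.351, 0.467)

The two standard errors are √(0.6190×0.3810/491) = 0.02192 and √(0.2100×0.7900/411) = 0.02009.
Because the samples are independent, SE_diff = √(0.02192² + 0.02009²) = 0.02973.
Using z* = 1.960 for 95%, ME = 1.960 × 0.02973 = 0.05827.
p̂₁ − p̂₂ = 0.4090; interval 0.4090 ± 0.05827 gives (0.351, 0.467).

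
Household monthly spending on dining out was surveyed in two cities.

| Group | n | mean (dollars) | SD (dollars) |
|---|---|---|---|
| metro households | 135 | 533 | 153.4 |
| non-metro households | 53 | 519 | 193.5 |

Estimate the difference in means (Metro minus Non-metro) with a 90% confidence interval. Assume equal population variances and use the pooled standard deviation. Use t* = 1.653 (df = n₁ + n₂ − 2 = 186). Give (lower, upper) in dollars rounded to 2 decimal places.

s_p = √[((n₁−1)s₁² + (n₂−1)s₂²)/(n₁+n₂−2)] = √[(134·153.4² + 52·193.5²)/186] = 165.5916.
SE = 165.5916·√(1/135 + 1/53) = 26.8418.
With t* = 1.653, margin = 1.653 × 26.8418 = 44.3695.
x̄₁ − x̄₂ = 533 − 519 = 14.0000; interval 14.0000 ± 44.3695 = (-30.37, 58.37).

(-30.37, 58.37)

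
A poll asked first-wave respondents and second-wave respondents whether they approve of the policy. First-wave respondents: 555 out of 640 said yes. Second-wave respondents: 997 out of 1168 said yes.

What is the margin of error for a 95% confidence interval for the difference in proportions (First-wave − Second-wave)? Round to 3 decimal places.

p̂₁ = 555/640 = 0.8672 and p̂₂ = 997/1168 = 0.8536.
SE₁ = √(p̂₁(1−p̂₁)/n₁) = √(0.8672·0.1328/640) = 0.01341; SE₂ = √(0.8536·0.1464/1168) = 0.01034.
Independent samples: SE of the difference = √(SE₁² + SE₂²) = √(0.0001798281 + 0.0001069156) = 0.01693.
z* for 95% confidence is 1.960, so the margin of error is 1.960 × 0.01693 = 0.03318.

0.033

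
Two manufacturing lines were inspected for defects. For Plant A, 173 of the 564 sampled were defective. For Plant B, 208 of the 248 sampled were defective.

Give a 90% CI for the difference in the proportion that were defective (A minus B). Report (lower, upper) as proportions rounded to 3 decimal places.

First, p̂₁ = 173/564 = 0.3067; p̂₂ = 208/248 = 0.8387.
The two standard errors are √(0.3067×0.6933/564) = 0.01942 and √(0.8387×0.1613/248) = 0.02336.
Because the samples are independent, SE_diff = √(0.01942² + 0.02336²) = 0.03038.
Using z* = 1.645 for 90%, ME = 1.645 × 0.03038 = 0.04998.
p̂₁ − p̂₂ = -0.5320; interval -0.5320 ± 0.04998 gives (-0.582, -0.482).

(-0.582, -0.482)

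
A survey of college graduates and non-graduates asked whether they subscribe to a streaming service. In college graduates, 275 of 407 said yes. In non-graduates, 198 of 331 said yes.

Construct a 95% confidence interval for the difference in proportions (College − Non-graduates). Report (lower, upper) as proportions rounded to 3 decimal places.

First, p̂₁ = 275/407 = 0.6757; p̂₂ = 198/331 = 0.5982.
The two standard errors are √(0.6757×0.3243/407) = 0.02320 and √(0.5982×0.4018/331) = 0.02695.
Because the samples are independent, SE_diff = √(0.02320² + 0.02695²) = 0.03556.
Using z* = 1.960 for 95%, ME = 1.960 × 0.03556 = 0.06970.
p̂₁ − p̂₂ = 0.0775; interval 0.0775 ± 0.06970 gives (0.008, 0.147).

(0.008, 0.147)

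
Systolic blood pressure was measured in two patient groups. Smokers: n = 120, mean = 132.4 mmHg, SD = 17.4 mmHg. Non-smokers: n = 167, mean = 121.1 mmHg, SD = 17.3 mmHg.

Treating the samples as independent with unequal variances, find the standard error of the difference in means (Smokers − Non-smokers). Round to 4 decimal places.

2.0773

Per-group SEs: s₁/√n₁ = 17.4/√120 = 1.5884, s₂/√n₂ = 17.3/√167 = 1.3387.
Unpooled SE of the difference: √(2.52301456 + 1.79211769) = 2.0773.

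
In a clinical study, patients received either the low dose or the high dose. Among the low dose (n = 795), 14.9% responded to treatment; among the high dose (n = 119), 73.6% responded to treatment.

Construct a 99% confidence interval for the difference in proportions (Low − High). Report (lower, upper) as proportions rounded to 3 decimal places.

(-0.696, -0.478)

Each SE is √(p̂(1−p̂)/n): √(0.1490·0.8510/795) = 0.01263 and √(0.7360·0.2640/119) = 0.04041.
SE(p̂₁ − p̂₂) = √(SE₁² + SE₂²) = √(0.0001595169 + 0.0016329681) = 0.04234, since the two samples are independent.
At 99% confidence z* = 2.576; margin = 2.576 × 0.04234 = 0.10907.
The difference is 0.1490 − 0.7360 = -0.5870, so the interval is -0.5870 ± 0.10907 = (-0.696, -0.478).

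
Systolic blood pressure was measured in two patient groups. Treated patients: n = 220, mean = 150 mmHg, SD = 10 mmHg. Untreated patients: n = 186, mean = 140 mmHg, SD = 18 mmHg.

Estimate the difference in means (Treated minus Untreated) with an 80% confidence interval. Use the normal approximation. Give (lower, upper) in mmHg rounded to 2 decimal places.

(8.10, 11.90)

SE₁ = s₁/√n₁ = 10/√220 = 0.6742; SE₂ = 18/√186 = 1.3198.
Independent samples, unequal variances: SE_diff = √(SE₁² + SE₂²) = √(0.45454564 + 1.74187204) = 1.4820.
z* = 1.282, so margin of error = 1.282 × 1.4820 = 1.8999.
Difference in means = 150 − 140 = 10.0000.
10.0000 ± 1.8999 → (8.10, 11.90).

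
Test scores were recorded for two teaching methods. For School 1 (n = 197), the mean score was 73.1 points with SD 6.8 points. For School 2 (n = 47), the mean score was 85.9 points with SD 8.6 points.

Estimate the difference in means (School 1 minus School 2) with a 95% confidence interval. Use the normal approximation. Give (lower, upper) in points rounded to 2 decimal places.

Standard errors of each mean: 6.8/√197 = 0.4845 and 8.6/√47 = 1.2544.
SE(x̄₁ − x̄₂) = √(0.4845² + 1.2544²) = 1.3447 for independent samples with unequal variances.
With z* = 1.960, the margin is 1.960 × 1.3447 = 2.6356.
x̄₁ − x̄₂ = 73.1 − 85.9 = -12.8000; the interval is -12.8000 ± 2.6356 = (-15.44, -10.16).

(-15.44, -10.16)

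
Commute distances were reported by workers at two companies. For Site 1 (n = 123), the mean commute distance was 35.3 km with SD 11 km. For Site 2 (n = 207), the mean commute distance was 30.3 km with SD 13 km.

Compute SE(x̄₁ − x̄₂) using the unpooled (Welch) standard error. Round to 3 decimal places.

1.342

Standard errors of each mean: 11/√123 = 0.9918 and 13/√207 = 0.9036.
SE(x̄₁ − x̄₂) = √(0.9918² + 0.9036²) = 1.3417 for independent samples with unequal variances.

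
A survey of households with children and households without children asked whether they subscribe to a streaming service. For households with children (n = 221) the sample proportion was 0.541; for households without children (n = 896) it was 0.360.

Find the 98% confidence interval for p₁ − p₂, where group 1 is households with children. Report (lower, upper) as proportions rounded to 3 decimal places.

(0.095, 0.267)

Each SE is √(p̂(1−p̂)/n): √(0.5410·0.4590/221) = 0.03352 and √(0.3600·0.6400/896) = 0.01604.
SE(p̂₁ − p̂₂) = √(SE₁² + SE₂²) = √(0.0011235904 + 0.0002572816) = 0.03716, since the two samples are independent.
At 98% confidence z* = 2.326; margin = 2.326 × 0.03716 = 0.08643.
The difference is 0.5410 − 0.3600 = 0.1810, so the interval is 0.1810 ± 0.08643 = (0.095, 0.267).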